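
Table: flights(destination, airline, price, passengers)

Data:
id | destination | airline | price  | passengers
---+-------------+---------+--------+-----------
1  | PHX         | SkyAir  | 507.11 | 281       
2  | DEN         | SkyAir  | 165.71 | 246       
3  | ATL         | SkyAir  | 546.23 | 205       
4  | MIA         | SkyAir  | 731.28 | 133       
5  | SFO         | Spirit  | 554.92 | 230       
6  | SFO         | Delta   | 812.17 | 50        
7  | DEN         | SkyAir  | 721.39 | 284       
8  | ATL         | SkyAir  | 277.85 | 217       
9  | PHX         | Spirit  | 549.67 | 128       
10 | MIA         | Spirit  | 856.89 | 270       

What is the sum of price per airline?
SELECT airline, SUM(price) as result
FROM flights
GROUP BY airline

Result:
  Delta: 812.17
  SkyAir: 2949.57
  Spirit: 1961.48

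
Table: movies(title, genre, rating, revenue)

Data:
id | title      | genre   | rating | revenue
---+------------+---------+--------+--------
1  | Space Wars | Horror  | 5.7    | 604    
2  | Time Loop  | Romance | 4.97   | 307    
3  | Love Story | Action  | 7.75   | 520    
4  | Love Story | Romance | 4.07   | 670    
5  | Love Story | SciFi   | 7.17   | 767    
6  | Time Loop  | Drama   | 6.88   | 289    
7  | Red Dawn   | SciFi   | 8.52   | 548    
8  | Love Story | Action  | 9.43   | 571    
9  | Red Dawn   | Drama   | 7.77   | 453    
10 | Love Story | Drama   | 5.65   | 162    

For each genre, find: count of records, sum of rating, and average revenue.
SELECT genre,
       COUNT(*) as cnt,
       SUM(rating) as total_rating,
       AVG(revenue) as avg_revenue
FROM movies
GROUP BY genre

Result:
  Action: 2 records, 17.18 total rating, 545.50 avg revenue
  Drama: 3 records, 20.30 total rating, 301.33 avg revenue
  Horror: 1 records, 5.70 total rating, 604.00 avg revenue
  Romance: 2 records, 9.04 total rating, 488.50 avg revenue
  SciFi: 2 records, 15.69 total rating, 657.50 avg revenue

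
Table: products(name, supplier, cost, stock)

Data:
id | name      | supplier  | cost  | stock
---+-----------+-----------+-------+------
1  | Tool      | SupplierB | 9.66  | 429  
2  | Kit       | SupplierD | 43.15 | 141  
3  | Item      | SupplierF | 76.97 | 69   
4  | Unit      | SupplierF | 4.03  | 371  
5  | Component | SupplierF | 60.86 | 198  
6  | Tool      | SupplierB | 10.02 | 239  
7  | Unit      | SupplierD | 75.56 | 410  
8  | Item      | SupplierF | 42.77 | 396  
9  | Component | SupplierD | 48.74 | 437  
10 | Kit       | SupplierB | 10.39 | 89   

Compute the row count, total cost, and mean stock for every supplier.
SELECT supplier,
       COUNT(*) as cnt,
       SUM(cost) as total_cost,
       AVG(stock) as avg_stock
FROM products
GROUP BY supplier

Result:
  SupplierB: 3 records, 30.07 total cost, 252.33 avg stock
  SupplierD: 3 records, 167.45 total cost, 329.33 avg stock
  SupplierF: 4 records, 184.63 total cost, 258.50 avg stock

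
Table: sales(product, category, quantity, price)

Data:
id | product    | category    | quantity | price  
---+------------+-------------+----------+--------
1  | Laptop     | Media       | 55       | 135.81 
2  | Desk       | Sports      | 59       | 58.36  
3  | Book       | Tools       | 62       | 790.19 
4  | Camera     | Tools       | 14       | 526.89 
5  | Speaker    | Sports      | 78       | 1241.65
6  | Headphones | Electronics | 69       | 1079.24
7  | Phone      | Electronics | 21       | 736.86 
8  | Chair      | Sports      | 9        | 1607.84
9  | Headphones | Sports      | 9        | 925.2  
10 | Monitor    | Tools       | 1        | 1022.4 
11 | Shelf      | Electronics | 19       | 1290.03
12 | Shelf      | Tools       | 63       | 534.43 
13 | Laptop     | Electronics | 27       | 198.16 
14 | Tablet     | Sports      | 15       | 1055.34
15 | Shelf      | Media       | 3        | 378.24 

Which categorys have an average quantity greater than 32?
SELECT category, AVG(quantity)
FROM sales
GROUP BY category
HAVING AVG(quantity) > 32

Result:
  Electronics: avg=34.00
  Sports: avg=34.00
  Tools: avg=35.00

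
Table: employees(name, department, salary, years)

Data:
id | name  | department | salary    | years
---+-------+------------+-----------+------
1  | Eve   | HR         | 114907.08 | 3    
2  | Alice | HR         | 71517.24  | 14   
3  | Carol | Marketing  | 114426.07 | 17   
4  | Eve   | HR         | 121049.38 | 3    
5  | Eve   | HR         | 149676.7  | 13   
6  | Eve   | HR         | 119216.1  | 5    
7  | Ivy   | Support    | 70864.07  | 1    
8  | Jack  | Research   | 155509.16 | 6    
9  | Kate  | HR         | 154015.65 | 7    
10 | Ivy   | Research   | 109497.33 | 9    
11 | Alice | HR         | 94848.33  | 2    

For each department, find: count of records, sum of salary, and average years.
SELECT department,
       COUNT(*) as cnt,
       SUM(salary) as total_salary,
       AVG(years) as avg_years
FROM employees
GROUP BY department

Result:
  HR: 7 records, 825230.48 total salary, 6.71 avg years
  Marketing: 1 records, 114426.07 total salary, 17.00 avg years
  Research: 2 records, 265006.49 total salary, 7.50 avg years
  Support: 1 records, 70864.07 total salary, 1.00 avg years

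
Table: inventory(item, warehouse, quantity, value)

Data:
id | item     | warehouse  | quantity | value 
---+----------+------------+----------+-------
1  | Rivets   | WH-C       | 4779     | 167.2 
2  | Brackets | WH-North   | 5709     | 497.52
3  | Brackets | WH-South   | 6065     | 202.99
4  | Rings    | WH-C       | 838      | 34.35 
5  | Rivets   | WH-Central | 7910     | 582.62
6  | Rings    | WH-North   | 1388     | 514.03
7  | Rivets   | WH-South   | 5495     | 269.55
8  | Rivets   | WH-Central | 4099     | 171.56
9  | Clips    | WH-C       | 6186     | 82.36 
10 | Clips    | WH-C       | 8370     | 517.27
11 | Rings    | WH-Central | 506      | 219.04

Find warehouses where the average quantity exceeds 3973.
SELECT warehouse, AVG(quantity)
FROM inventory
GROUP BY warehouse
HAVING AVG(quantity) > 3973

Result:
  WH-C: avg=5043.25
  WH-Central: avg=4171.67
  WH-South: avg=5780.00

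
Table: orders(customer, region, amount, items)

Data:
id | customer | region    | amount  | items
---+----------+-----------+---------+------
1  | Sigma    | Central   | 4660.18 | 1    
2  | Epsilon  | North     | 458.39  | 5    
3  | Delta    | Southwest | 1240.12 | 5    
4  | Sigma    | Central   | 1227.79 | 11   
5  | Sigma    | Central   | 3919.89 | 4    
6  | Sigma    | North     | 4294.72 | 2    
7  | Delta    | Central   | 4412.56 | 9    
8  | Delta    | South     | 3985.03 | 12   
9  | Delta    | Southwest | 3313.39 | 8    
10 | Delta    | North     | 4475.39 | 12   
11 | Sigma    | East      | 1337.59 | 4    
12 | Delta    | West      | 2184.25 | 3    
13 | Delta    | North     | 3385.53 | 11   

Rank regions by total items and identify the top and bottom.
SELECT region, SUM(items)
FROM orders
GROUP BY region
ORDER BY SUM(items)

All groups:
  West: 3
  East: 4
  South: 12
  Southwest: 13
  Central: 25
  North: 30

Highest: North (30)
Lowest: West (3)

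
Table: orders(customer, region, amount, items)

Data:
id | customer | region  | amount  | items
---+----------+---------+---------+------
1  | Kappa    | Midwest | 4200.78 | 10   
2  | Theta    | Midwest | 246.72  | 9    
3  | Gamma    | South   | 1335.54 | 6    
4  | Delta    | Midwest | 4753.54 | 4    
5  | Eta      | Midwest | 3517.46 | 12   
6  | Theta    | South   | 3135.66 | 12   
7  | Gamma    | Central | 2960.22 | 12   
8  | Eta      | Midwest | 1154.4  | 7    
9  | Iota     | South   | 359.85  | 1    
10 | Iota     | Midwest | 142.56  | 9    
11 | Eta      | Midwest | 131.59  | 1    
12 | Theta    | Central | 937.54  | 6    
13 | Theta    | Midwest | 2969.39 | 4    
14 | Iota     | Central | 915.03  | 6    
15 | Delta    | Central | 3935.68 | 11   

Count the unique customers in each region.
SELECT region, COUNT(DISTINCT customer)
FROM orders
GROUP BY region

Result:
  Central: 4 distinct
  Midwest: 5 distinct
  South: 3 distinct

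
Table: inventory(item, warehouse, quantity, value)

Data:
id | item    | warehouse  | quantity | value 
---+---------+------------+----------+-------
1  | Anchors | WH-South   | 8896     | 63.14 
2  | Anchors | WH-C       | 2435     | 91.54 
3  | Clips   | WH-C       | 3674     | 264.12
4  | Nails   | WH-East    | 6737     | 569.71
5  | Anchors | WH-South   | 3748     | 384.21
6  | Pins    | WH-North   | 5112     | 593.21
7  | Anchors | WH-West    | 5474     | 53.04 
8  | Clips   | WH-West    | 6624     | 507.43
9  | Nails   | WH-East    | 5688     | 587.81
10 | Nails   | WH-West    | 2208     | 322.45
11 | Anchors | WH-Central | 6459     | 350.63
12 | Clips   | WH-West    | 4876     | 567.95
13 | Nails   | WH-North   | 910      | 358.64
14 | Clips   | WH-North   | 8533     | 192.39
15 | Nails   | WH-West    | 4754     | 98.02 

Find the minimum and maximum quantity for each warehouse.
SELECT warehouse, MIN(quantity), MAX(quantity)
FROM inventory
GROUP BY warehouse

Result:
  WH-C: min=2435, max=3674
  WH-Central: min=6459, max=6459
  WH-East: min=5688, max=6737
  WH-North: min=910, max=8533
  WH-South: min=3748, max=8896
  WH-West: min=2208, max=6624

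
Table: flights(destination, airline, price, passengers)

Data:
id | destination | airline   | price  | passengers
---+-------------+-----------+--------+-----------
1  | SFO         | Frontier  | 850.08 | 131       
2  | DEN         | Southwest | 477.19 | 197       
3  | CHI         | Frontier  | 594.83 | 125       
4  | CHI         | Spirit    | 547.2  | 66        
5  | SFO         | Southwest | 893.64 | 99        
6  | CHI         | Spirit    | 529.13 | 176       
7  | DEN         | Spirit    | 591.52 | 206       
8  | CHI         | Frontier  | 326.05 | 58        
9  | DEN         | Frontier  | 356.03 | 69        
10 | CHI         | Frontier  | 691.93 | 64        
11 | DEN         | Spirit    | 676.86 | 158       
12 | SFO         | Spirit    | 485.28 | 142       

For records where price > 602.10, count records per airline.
SELECT airline, COUNT(*)
FROM flights
WHERE price > 602.10
GROUP BY airline

Note: WHERE filters rows before grouping.

Result:
  Frontier: 2
  Southwest: 1
  Spirit: 1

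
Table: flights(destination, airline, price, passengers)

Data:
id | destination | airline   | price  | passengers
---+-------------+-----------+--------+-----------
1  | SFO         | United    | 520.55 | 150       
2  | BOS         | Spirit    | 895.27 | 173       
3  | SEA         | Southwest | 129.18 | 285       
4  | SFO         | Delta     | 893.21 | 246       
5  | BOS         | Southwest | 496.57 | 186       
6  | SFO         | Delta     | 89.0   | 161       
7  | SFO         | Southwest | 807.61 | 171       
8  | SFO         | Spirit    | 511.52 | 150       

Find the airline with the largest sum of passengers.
SELECT airline, SUM(passengers) as val
FROM flights
GROUP BY airline
ORDER BY val DESC
LIMIT 1

Result: Southwest with sum(passengers) = 642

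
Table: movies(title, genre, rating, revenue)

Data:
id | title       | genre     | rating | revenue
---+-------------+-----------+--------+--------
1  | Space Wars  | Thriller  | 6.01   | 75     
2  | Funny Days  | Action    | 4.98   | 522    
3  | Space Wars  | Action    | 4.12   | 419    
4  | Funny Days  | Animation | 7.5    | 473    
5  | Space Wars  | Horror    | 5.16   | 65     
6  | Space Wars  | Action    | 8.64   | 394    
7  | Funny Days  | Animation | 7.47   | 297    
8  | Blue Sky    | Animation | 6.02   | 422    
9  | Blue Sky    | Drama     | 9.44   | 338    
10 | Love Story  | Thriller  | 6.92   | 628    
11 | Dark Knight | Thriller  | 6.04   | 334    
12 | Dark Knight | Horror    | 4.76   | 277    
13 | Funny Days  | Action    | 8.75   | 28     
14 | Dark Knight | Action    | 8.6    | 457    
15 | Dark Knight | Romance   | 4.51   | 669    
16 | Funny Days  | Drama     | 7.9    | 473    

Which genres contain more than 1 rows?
SELECT genre, COUNT(*) as cnt
FROM movies
GROUP BY genre
HAVING COUNT(*) > 1

Result:
  Action: 5
  Animation: 3
  Drama: 2
  Horror: 2
  Thriller: 3

Note: HAVING filters groups after aggregation, WHERE filters rows before.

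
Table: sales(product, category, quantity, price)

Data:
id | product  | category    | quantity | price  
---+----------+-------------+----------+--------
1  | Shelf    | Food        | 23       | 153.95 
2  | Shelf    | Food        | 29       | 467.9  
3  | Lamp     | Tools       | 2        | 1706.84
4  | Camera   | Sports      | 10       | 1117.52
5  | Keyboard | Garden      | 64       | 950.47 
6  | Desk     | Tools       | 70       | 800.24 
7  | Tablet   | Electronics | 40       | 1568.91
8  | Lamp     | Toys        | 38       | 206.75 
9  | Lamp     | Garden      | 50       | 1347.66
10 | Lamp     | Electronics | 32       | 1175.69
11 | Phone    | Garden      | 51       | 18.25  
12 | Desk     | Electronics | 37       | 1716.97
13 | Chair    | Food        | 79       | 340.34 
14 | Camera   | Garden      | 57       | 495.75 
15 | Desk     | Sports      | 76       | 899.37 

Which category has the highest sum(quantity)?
SELECT category, SUM(quantity) as val
FROM sales
GROUP BY category
ORDER BY val DESC
LIMIT 1

Result: Garden with sum(quantity) = 222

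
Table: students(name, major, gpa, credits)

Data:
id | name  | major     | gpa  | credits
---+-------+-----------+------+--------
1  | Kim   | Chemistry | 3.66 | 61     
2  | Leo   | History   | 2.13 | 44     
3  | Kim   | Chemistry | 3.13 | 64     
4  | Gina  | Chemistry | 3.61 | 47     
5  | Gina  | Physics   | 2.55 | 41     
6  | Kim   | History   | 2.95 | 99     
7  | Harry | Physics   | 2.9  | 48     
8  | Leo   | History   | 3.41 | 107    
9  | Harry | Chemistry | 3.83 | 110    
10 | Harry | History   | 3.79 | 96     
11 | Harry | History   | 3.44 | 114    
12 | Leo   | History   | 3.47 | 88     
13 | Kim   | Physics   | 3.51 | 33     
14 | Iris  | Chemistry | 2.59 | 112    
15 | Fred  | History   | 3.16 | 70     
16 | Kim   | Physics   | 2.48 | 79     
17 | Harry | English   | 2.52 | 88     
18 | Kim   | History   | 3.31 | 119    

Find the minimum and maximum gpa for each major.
SELECT major, MIN(gpa), MAX(gpa)
FROM students
GROUP BY major

Result:
  Chemistry: min=2.59, max=3.83
  English: min=2.52, max=2.52
  History: min=2.13, max=3.79
  Physics: min=2.48, max=3.51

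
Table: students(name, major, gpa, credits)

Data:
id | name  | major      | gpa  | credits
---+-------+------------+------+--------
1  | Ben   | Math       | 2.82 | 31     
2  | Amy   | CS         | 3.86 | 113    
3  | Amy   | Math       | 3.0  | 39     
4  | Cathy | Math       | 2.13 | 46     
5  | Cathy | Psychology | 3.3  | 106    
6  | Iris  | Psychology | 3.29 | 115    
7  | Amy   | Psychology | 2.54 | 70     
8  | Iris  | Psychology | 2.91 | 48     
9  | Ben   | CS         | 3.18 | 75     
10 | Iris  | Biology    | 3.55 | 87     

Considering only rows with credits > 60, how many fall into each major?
SELECT major, COUNT(*)
FROM students
WHERE credits > 60
GROUP BY major

Note: WHERE filters rows before grouping.

Result:
  Biology: 1
  CS: 2
  Psychology: 3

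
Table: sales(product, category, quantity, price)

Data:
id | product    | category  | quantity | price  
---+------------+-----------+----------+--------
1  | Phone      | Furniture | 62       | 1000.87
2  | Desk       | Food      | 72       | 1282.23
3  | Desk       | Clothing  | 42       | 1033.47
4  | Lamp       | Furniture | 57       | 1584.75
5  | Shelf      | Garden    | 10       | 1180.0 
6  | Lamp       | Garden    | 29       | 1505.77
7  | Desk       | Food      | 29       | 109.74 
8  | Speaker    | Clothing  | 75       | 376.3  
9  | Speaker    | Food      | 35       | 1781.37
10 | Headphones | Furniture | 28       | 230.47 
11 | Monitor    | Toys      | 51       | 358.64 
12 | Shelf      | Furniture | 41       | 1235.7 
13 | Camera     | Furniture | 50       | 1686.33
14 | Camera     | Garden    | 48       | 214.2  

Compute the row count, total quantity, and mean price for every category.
SELECT category,
       COUNT(*) as cnt,
       SUM(quantity) as total_quantity,
       AVG(price) as avg_price
FROM sales
GROUP BY category

Result:
  Clothing: 2 records, 117 total quantity, 704.89 avg price
  Food: 3 records, 136 total quantity, 1057.78 avg price
  Furniture: 5 records, 238 total quantity, 1147.62 avg price
  Garden: 3 records, 87 total quantity, 966.66 avg price
  Toys: 1 records, 51 total quantity, 358.64 avg price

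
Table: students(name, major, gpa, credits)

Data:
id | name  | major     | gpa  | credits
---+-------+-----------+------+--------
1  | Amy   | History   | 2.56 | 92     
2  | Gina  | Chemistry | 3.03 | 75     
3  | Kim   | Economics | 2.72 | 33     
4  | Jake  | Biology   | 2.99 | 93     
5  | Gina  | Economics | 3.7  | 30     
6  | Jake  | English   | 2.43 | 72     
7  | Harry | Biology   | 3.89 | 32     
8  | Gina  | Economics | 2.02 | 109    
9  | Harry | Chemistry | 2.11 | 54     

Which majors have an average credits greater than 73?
SELECT major, AVG(credits)
FROM students
GROUP BY major
HAVING AVG(credits) > 73

Result:
  History: avg=92.00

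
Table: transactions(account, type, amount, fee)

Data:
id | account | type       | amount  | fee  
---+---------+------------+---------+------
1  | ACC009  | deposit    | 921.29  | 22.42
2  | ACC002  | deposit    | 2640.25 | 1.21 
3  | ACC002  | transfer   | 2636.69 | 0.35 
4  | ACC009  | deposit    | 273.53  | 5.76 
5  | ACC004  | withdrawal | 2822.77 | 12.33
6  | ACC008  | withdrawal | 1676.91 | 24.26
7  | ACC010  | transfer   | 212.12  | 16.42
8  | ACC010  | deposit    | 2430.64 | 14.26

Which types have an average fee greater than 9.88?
SELECT type, AVG(fee)
FROM transactions
GROUP BY type
HAVING AVG(fee) > 9.88

Result:
  deposit: avg=10.91
  withdrawal: avg=18.30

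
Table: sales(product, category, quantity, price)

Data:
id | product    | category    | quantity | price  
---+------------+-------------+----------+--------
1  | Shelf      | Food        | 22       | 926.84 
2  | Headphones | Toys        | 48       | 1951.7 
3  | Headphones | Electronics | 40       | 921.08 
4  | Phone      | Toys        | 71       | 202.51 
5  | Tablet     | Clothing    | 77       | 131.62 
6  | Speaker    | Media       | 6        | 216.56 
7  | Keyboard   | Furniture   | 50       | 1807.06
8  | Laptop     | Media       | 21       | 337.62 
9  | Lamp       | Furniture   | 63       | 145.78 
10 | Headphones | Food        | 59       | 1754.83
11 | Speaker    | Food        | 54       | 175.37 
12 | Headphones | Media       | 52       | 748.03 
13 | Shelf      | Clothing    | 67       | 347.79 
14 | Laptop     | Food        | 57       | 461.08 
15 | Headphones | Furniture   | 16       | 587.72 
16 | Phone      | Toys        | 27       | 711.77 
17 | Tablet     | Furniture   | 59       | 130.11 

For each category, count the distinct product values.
SELECT category, COUNT(DISTINCT product)
FROM sales
GROUP BY category

Result:
  Clothing: 2 distinct
  Electronics: 1 distinct
  Food: 4 distinct
  Furniture: 4 distinct
  Media: 3 distinct
  Toys: 2 distinct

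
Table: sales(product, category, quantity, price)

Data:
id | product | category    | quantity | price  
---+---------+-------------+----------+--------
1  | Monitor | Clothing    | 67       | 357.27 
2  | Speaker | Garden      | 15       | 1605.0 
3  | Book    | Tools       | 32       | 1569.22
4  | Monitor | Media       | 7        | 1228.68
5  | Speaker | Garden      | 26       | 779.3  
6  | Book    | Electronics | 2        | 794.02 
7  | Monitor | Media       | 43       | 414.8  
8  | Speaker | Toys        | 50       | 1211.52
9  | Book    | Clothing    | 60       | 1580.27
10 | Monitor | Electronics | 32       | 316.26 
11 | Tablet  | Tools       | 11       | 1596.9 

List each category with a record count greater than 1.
SELECT category, COUNT(*) as cnt
FROM sales
GROUP BY category
HAVING COUNT(*) > 1

Result:
  Clothing: 2
  Electronics: 2
  Garden: 2
  Media: 2
  Tools: 2

Note: HAVING filters groups after aggregation, WHERE filters rows before.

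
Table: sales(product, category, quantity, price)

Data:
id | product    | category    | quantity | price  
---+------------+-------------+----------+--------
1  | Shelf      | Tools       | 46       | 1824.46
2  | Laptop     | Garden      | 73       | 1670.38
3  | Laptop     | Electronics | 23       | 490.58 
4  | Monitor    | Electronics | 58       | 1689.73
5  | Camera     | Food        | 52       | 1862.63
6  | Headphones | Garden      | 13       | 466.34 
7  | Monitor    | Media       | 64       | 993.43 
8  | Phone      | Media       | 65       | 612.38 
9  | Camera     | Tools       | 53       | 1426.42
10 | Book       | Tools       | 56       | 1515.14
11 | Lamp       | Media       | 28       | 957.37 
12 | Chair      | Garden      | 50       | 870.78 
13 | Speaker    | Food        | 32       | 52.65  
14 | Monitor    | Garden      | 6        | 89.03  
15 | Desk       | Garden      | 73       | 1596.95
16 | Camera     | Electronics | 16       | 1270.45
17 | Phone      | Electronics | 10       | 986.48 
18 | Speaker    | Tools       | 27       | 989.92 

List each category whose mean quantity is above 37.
SELECT category, AVG(quantity)
FROM sales
GROUP BY category
HAVING AVG(quantity) > 37

Result:
  Food: avg=42.00
  Garden: avg=43.00
  Media: avg=52.33
  Tools: avg=45.50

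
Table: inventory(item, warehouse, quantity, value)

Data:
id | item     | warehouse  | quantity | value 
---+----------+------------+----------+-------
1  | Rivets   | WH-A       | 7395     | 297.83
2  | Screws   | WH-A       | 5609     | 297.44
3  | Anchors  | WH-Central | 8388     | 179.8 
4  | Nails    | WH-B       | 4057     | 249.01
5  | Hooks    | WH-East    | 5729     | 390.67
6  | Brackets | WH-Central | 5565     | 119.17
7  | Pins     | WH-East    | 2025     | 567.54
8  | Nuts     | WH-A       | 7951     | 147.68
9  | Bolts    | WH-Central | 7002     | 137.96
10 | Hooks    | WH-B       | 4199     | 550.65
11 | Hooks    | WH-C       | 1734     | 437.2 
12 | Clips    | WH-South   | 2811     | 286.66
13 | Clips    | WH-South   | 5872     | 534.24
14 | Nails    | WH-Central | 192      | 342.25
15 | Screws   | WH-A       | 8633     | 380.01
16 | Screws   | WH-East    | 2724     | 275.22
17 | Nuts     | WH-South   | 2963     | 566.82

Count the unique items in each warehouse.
SELECT warehouse, COUNT(DISTINCT item)
FROM inventory
GROUP BY warehouse

Result:
  WH-A: 3 distinct
  WH-B: 2 distinct
  WH-C: 1 distinct
  WH-Central: 4 distinct
  WH-East: 3 distinct
  WH-South: 2 distinct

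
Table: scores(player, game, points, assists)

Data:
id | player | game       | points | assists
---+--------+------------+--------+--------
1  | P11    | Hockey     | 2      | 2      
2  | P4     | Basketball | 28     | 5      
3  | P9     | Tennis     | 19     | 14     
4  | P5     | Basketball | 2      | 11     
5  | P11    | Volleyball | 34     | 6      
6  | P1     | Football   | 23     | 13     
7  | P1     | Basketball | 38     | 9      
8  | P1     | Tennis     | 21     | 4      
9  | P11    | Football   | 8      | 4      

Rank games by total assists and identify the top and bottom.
SELECT game, SUM(assists)
FROM scores
GROUP BY game
ORDER BY SUM(assists)

All groups:
  Hockey: 2
  Volleyball: 6
  Football: 17
  Tennis: 18
  Basketball: 25

Highest: Basketball (25)
Lowest: Hockey (2)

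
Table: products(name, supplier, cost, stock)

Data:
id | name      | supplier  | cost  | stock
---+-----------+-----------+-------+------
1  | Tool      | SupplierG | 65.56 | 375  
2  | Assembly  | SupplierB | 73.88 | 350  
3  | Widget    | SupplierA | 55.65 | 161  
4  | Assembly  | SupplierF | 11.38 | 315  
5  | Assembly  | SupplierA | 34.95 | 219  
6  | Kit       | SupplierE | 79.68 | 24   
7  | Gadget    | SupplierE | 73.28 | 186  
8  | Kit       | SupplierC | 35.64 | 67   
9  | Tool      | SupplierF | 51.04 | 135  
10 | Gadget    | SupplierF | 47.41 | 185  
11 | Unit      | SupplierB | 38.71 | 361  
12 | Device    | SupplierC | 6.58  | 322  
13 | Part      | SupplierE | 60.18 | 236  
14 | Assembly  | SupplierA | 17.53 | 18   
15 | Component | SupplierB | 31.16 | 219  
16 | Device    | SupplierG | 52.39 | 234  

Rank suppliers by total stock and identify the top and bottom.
SELECT supplier, SUM(stock)
FROM products
GROUP BY supplier
ORDER BY SUM(stock)

All groups:
  SupplierC: 389
  SupplierA: 398
  SupplierE: 446
  SupplierG: 609
  SupplierF: 635
  SupplierB: 930

Highest: SupplierB (930)
Lowest: SupplierC (389)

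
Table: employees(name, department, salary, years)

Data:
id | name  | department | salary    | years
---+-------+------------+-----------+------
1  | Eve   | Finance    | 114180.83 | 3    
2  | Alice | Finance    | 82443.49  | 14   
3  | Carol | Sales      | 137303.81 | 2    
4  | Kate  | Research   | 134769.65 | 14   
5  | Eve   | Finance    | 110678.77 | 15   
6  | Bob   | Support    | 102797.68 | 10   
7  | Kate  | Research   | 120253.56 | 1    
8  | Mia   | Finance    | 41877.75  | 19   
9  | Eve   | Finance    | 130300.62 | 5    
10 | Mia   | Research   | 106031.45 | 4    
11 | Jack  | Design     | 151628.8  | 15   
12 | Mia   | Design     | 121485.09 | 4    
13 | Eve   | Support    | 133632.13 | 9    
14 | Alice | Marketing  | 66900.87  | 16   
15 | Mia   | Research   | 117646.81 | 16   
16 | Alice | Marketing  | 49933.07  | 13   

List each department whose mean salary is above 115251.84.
SELECT department, AVG(salary)
FROM employees
GROUP BY department
HAVING AVG(salary) > 115251.84

Result:
  Design: avg=136556.95
  Research: avg=119675.37
  Sales: avg=137303.81
  Support: avg=118214.91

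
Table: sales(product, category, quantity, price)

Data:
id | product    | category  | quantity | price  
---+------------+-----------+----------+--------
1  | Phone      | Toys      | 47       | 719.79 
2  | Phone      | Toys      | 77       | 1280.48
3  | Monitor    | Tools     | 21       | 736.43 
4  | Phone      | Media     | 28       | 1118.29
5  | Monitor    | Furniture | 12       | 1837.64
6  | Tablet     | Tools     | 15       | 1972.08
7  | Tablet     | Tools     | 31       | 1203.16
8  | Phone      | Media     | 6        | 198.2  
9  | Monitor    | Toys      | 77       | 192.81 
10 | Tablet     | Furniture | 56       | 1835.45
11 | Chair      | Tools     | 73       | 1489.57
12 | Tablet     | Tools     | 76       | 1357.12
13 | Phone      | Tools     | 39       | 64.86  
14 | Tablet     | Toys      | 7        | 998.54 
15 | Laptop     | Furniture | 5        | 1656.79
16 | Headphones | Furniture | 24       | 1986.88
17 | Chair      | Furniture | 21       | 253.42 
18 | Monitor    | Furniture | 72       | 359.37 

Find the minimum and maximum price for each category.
SELECT category, MIN(price), MAX(price)
FROM sales
GROUP BY category

Result:
  Furniture: min=253.42, max=1986.88
  Media: min=198.20, max=1118.29
  Tools: min=64.86, max=1972.08
  Toys: min=192.81, max=1280.48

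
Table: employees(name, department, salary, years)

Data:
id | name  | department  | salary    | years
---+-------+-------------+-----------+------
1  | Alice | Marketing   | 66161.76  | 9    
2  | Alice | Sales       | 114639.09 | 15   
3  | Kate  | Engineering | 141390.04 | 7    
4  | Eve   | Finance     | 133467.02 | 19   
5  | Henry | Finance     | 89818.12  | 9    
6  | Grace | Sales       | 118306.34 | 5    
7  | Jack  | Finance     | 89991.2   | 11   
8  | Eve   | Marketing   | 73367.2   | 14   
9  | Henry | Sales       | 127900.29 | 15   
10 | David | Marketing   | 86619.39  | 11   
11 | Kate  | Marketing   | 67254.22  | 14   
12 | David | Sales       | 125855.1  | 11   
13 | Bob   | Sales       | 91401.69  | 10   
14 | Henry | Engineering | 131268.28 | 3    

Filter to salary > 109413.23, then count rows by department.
SELECT department, COUNT(*)
FROM employees
WHERE salary > 109413.23
GROUP BY department

Note: WHERE filters rows before grouping.

Result:
  Engineering: 2
  Finance: 1
  Sales: 4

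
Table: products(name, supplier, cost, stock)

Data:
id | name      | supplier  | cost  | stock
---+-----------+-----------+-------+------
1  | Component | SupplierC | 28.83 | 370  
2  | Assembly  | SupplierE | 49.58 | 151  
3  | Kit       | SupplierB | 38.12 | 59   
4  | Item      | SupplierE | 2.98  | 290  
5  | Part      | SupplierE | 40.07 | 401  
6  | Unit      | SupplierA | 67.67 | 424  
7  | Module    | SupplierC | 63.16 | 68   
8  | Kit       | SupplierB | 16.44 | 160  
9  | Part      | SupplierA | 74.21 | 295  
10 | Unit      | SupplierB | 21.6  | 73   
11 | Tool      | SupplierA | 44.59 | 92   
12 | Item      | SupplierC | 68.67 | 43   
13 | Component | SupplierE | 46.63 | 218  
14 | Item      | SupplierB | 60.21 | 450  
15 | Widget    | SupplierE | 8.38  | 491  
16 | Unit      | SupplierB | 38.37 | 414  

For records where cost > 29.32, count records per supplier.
SELECT supplier, COUNT(*)
FROM products
WHERE cost > 29.32
GROUP BY supplier

Note: WHERE filters rows before grouping.

Result:
  SupplierA: 3
  SupplierB: 3
  SupplierC: 2
  SupplierE: 3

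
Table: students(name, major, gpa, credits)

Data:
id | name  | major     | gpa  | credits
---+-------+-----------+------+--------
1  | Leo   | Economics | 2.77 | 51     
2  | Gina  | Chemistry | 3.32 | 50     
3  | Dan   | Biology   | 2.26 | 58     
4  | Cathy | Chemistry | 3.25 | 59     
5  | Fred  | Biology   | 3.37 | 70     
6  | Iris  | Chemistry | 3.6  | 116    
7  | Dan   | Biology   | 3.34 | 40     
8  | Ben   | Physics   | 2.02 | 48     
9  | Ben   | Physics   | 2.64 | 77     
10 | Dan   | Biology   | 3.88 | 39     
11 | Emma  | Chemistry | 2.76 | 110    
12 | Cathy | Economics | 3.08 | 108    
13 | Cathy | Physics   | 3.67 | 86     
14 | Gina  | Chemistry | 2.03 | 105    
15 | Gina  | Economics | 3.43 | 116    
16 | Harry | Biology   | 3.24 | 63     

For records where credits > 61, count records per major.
SELECT major, COUNT(*)
FROM students
WHERE credits > 61
GROUP BY major

Note: WHERE filters rows before grouping.

Result:
  Biology: 2
  Chemistry: 3
  Economics: 2
  Physics: 2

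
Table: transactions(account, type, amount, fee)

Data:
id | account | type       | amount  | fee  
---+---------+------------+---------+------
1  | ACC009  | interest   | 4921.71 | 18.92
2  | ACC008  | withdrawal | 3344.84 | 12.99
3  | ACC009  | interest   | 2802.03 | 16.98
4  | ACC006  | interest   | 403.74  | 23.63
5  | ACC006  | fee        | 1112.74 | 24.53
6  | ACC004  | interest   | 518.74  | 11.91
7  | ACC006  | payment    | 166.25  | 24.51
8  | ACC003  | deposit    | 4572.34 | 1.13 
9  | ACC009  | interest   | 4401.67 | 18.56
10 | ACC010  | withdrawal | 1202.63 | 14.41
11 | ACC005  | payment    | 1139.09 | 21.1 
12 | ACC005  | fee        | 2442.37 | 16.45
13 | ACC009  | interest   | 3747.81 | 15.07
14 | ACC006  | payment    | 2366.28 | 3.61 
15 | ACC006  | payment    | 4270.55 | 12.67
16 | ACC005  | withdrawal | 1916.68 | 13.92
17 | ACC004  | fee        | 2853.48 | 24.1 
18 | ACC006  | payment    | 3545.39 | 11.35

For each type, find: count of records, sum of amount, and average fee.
SELECT type,
       COUNT(*) as cnt,
       SUM(amount) as total_amount,
       AVG(fee) as avg_fee
FROM transactions
GROUP BY type

Result:
  deposit: 1 records, 4572.34 total amount, 1.13 avg fee
  fee: 3 records, 6408.59 total amount, 21.69 avg fee
  interest: 6 records, 16795.70 total amount, 17.51 avg fee
  payment: 5 records, 11487.56 total amount, 14.65 avg fee
  withdrawal: 3 records, 6464.15 total amount, 13.77 avg fee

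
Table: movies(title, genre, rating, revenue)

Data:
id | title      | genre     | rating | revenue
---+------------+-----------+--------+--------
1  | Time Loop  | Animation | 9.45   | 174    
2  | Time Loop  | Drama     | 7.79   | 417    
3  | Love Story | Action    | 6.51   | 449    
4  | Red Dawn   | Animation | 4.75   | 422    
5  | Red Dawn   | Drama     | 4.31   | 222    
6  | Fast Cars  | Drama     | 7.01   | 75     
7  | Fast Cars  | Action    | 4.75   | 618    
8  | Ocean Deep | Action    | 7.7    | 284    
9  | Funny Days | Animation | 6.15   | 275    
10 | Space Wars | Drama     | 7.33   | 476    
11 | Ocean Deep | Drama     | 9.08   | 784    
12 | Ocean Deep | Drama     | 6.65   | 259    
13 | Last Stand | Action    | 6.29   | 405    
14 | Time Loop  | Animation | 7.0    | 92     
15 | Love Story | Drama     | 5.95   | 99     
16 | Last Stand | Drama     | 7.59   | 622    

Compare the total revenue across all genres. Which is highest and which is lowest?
SELECT genre, SUM(revenue)
FROM movies
GROUP BY genre
ORDER BY SUM(revenue)

All groups:
  Animation: 963
  Action: 1756
  Drama: 2954

Highest: Drama (2954)
Lowest: Animation (963)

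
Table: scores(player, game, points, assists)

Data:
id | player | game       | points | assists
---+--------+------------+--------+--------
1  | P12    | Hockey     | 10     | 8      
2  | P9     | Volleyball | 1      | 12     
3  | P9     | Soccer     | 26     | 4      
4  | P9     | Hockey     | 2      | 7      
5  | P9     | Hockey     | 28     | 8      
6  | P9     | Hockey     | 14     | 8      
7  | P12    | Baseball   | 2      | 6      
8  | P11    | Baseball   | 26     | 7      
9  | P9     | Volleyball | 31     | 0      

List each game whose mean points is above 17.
SELECT game, AVG(points)
FROM scores
GROUP BY game
HAVING AVG(points) > 17

Result:
  Soccer: avg=26.00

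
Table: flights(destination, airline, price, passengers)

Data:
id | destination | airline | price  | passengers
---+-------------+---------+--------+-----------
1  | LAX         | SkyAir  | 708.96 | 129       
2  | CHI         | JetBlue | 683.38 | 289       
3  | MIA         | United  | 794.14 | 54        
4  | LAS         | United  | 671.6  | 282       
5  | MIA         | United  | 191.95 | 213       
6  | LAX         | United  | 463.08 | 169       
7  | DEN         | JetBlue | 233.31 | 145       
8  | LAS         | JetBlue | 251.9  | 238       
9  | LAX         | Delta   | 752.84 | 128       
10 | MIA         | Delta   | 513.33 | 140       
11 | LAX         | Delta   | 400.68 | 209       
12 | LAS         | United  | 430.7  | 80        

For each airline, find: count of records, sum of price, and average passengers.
SELECT airline,
       COUNT(*) as cnt,
       SUM(price) as total_price,
       AVG(passengers) as avg_passengers
FROM flights
GROUP BY airline

Result:
  Delta: 3 records, 1666.85 total price, 159.00 avg passengers
  JetBlue: 3 records, 1168.59 total price, 224.00 avg passengers
  SkyAir: 1 records, 708.96 total price, 129.00 avg passengers
  United: 5 records, 2551.47 total price, 159.60 avg passengers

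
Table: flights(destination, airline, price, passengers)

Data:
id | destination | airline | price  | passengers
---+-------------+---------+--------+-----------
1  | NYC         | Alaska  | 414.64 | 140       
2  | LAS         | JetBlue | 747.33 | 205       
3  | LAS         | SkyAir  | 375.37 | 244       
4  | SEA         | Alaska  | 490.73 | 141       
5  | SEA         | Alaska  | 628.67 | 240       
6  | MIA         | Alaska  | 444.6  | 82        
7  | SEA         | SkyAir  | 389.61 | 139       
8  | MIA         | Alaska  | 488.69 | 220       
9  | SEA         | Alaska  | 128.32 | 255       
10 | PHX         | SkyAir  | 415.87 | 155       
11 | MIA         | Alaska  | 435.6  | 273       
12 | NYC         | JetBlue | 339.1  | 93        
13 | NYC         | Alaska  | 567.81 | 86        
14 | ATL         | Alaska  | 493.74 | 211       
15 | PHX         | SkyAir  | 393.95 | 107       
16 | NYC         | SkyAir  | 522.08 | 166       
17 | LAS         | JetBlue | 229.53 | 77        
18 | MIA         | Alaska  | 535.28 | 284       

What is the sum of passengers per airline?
SELECT airline, SUM(passengers) as result
FROM flights
GROUP BY airline

Result:
  Alaska: 1932
  JetBlue: 375
  SkyAir: 811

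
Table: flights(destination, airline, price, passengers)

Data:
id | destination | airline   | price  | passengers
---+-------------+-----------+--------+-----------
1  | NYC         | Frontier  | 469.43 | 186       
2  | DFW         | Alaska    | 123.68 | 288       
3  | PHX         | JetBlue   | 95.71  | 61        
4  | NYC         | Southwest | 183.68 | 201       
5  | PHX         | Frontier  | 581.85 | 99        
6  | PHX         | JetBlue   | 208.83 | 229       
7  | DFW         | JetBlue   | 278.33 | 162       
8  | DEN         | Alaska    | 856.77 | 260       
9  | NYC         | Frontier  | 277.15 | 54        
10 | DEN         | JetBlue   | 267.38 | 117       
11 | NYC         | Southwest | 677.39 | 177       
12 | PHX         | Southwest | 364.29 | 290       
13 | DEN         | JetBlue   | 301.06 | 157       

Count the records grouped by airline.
SELECT airline, COUNT(*) as count
FROM flights
GROUP BY airline

Result:
  Alaska: 2
  Frontier: 3
  JetBlue: 5
  Southwest: 3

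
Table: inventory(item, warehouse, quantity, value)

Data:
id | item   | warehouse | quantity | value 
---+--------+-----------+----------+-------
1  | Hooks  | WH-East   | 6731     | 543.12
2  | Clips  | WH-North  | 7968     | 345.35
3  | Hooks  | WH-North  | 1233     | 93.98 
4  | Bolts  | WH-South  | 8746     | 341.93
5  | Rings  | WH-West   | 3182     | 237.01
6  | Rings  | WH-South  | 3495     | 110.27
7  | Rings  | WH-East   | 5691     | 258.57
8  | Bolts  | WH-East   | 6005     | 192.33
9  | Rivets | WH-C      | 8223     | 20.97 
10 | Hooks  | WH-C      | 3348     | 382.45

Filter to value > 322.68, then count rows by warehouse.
SELECT warehouse, COUNT(*)
FROM inventory
WHERE value > 322.68
GROUP BY warehouse

Note: WHERE filters rows before grouping.

Result:
  WH-C: 1
  WH-East: 1
  WH-North: 1
  WH-South: 1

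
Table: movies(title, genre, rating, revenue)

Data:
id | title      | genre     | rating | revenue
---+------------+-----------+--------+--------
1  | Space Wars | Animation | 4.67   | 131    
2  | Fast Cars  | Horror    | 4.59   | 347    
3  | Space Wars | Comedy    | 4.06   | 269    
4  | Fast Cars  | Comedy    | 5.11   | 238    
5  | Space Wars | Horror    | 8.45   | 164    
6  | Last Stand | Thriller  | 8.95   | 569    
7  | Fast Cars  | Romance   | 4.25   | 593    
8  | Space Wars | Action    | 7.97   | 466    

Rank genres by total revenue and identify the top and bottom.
SELECT genre, SUM(revenue)
FROM movies
GROUP BY genre
ORDER BY SUM(revenue)

All groups:
  Animation: 131
  Action: 466
  Comedy: 507
  Horror: 511
  Thriller: 569
  Romance: 593

Highest: Romance (593)
Lowest: Animation (131)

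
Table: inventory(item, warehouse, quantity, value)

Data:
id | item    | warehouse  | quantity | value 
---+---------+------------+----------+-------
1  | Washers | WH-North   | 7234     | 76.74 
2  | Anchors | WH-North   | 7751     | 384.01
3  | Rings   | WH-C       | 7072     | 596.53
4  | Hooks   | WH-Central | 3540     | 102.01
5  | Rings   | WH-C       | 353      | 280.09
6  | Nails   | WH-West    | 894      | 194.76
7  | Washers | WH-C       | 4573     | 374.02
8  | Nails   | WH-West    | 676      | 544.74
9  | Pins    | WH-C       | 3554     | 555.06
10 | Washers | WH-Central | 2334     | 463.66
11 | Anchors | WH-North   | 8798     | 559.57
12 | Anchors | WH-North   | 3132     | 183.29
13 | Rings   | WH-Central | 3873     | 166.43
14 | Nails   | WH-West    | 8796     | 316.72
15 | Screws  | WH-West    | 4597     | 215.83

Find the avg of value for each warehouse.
SELECT warehouse, AVG(value) as result
FROM inventory
GROUP BY warehouse

Result:
  WH-C: 451.43
  WH-Central: 244.03
  WH-North: 300.90
  WH-West: 318.01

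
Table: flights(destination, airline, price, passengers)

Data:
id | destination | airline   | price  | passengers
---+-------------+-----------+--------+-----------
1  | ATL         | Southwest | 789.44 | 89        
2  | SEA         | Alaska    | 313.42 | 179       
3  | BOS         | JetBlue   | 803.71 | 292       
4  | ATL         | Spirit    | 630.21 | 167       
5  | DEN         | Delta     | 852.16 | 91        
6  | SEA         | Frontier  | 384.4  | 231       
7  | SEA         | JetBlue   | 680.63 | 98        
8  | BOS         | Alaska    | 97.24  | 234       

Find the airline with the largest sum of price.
SELECT airline, SUM(price) as val
FROM flights
GROUP BY airline
ORDER BY val DESC
LIMIT 1

Result: JetBlue with sum(price) = 1484.34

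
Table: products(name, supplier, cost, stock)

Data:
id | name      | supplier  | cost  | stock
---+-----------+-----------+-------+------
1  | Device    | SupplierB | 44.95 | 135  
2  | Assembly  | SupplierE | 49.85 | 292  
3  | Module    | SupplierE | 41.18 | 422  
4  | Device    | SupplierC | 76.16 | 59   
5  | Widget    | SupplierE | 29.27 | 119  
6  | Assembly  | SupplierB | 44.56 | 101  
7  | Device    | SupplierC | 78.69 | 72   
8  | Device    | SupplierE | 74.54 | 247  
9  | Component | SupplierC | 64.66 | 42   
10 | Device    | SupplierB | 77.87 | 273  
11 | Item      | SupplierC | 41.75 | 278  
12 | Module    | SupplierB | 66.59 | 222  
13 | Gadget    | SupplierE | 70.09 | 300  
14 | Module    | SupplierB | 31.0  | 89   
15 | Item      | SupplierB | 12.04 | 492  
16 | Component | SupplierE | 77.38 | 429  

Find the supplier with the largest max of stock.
SELECT supplier, MAX(stock) as val
FROM products
GROUP BY supplier
ORDER BY val DESC
LIMIT 1

Result: SupplierB with max(stock) = 492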